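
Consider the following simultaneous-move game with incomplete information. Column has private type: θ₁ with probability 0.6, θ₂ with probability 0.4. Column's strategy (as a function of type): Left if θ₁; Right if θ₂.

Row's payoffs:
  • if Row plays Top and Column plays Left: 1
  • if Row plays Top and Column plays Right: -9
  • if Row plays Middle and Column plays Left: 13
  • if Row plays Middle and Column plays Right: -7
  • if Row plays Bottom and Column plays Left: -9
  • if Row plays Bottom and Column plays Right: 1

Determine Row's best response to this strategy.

Middle

E[Top] = 0.6·(1) + 0.4·(-9) = -3
E[Middle] = 0.6·(13) + 0.4·(-7) = 5
E[Bottom] = 0.6·(-9) + 0.4·(1) = -5
Best response: Middle (5 is the largest).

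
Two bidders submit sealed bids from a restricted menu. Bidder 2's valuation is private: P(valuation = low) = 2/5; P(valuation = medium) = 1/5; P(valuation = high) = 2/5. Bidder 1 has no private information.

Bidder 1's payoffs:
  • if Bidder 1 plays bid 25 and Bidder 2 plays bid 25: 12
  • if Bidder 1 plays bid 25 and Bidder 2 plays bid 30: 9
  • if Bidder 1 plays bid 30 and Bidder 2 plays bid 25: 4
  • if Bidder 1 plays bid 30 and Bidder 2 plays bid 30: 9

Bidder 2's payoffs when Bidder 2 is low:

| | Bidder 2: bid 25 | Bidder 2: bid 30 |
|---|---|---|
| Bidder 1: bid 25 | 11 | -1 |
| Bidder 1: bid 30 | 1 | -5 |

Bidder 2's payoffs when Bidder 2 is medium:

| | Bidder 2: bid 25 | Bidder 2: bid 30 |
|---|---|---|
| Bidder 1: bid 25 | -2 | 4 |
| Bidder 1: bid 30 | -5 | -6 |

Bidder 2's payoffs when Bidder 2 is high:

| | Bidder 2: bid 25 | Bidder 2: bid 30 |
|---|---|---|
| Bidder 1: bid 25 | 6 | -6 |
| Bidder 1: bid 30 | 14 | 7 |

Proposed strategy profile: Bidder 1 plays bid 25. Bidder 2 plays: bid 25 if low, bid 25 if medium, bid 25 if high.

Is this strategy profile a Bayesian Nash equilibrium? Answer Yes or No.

No

Bidder 1 plays bid 25: E[bid 25] = 2/5·(12) + 1/5·(12) + 2/5·(12) = 12; E[bid 30] = 4. Best-responding. ✓
Bidder 2 (valuation low), facing bid 25: bid 25 gives 11, bid 30 gives -1. Proposed bid 25 is best. ✓
Bidder 2 (valuation medium), facing bid 25: bid 25 gives -2, bid 30 gives 4. Proposed bid 25 is not best — profitable deviation exists. ✗
Bidder 2 (valuation high), facing bid 25: bid 25 gives 6, bid 30 gives -6. Proposed bid 25 is best. ✓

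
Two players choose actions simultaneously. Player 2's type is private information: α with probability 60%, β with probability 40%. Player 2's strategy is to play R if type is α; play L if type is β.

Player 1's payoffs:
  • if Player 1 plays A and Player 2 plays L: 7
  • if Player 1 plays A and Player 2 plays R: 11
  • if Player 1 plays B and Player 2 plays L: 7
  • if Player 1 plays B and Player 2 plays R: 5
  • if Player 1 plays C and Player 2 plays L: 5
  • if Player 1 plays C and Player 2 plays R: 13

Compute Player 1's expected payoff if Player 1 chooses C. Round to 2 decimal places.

9.80

E[C] = 0.6·13 + 0.4·5 = 7.8 + 2 = 9.8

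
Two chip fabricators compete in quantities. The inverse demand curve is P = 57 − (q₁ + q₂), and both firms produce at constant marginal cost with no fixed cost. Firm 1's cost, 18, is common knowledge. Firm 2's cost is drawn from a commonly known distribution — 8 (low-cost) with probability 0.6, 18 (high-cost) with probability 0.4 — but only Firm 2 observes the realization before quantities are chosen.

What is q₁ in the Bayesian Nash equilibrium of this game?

11

Each type of Firm 2 best-responds to q₁; Firm 1 best-responds to the expected q₂ over Firm 2's types.
Firm 2 with cost c maximizes (57 − (q₁+q₂) − c)·q₂, giving q₂(c) = (57 − c − q₁)/2.
E[c₂] = 0.6·8 + 0.4·18 = 12
Firm 1's FOC against E[q₂] yields q₁ = (57 − 2·18 + E[c₂])/3 = (57 − 36 + 12)/3 = 11.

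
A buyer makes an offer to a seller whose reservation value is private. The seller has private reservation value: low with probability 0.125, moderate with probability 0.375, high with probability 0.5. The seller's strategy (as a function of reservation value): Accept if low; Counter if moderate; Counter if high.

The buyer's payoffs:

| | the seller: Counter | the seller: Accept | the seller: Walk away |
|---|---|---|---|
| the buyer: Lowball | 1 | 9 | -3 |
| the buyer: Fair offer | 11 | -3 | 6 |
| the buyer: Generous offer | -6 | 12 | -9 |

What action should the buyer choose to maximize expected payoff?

Fair offer

E[Lowball] = 0.125·(9) + 0.375·(1) + 0.5·(1) = 2
E[Fair offer] = 0.125·(-3) + 0.375·(11) + 0.5·(11) = 9.25
E[Generous offer] = 0.125·(12) + 0.375·(-6) + 0.5·(-6) = -3.75
Best response: Fair offer (9.25 is the largest).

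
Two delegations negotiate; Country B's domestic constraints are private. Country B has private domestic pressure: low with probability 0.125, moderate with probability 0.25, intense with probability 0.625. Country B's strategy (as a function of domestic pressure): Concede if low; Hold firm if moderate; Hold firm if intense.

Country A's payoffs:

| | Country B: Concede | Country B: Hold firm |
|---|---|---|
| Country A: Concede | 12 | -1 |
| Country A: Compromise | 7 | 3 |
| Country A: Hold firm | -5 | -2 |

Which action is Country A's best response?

E[Concede] = 0.125·(12) + 0.25·(-1) + 0.625·(-1) = 0.625
E[Compromise] = 0.125·(7) + 0.25·(3) + 0.625·(3) = 3.5
E[Hold firm] = 0.125·(-5) + 0.25·(-2) + 0.625·(-2) = -2.375
Best response: Compromise (3.5 is the largest).

Compromise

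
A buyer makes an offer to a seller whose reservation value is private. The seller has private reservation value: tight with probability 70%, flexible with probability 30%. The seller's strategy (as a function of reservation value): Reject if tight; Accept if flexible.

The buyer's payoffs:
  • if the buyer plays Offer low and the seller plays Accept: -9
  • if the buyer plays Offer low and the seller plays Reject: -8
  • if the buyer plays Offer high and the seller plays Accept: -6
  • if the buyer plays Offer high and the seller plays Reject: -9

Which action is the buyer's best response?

Offer high

Compute the buyer's expected payoff for each action, taking the expectation over the seller's type.
E[Offer low] = 0.7·(-8) + 0.3·(-9) = -8.3
E[Offer high] = 0.7·(-9) + 0.3·(-6) = -8.1
Best response: Offer high (-8.1 is the largest).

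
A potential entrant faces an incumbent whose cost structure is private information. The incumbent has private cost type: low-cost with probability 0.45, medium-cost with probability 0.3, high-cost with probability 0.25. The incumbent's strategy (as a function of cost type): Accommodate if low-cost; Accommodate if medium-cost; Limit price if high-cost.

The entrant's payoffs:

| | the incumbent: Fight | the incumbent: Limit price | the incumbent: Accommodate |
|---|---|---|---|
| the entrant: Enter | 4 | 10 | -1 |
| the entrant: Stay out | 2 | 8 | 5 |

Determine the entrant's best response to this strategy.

Stay out

E[Enter] = 0.45·(-1) + 0.3·(-1) + 0.25·(10) = 1.75
E[Stay out] = 0.45·(5) + 0.3·(5) + 0.25·(8) = 5.75
Best response: Stay out (5.75 is the largest).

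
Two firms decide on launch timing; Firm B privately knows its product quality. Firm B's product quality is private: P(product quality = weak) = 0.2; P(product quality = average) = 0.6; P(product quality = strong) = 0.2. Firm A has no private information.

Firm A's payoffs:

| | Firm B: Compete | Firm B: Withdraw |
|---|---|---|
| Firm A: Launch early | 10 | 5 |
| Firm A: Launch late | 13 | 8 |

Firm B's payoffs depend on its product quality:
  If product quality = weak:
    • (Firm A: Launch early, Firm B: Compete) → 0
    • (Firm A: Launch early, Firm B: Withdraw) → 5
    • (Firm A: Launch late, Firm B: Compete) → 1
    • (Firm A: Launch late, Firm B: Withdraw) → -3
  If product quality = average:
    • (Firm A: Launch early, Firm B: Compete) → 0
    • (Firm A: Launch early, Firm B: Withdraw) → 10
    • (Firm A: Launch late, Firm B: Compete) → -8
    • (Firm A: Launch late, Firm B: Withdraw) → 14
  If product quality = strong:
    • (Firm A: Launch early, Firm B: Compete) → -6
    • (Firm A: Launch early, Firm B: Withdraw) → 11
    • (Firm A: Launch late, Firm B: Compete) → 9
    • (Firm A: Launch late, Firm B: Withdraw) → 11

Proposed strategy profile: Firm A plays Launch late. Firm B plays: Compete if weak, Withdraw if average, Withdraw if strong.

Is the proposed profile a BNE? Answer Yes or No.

Firm A plays Launch late: E[Launch late] = 0.2·(13) + 0.6·(8) + 0.2·(8) = 9; E[Launch early] = 6. Best-responding. ✓
Firm B (product quality weak), facing Launch late: Compete gives 1, Withdraw gives -3. Proposed Compete is best. ✓
Firm B (product quality average), facing Launch late: Compete gives -8, Withdraw gives 14. Proposed Withdraw is best. ✓
Firm B (product quality strong), facing Launch late: Compete gives 9, Withdraw gives 11. Proposed Withdraw is best. ✓

Yes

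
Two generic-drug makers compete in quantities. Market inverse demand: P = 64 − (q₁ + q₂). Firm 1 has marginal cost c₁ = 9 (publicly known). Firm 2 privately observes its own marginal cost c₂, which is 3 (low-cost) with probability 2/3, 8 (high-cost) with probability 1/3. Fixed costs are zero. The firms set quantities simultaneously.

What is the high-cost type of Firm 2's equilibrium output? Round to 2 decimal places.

19.56

Type-c best response for Firm 2: q₂(c) = (64 − c)/2 − q₁/2.
Firm 1 maximizes expected profit; its first-order condition is 64 − 2q₁ − E[q₂] − 9 = 0.
Substituting E[q₂] and solving: E[c₂] = 4.66667, so q₁ = (64 − 2·9 + 4.66667)/3 = 16.8889.
q₂(high-cost) = (64 − 8 − 16.8889)/2 = 19.5556.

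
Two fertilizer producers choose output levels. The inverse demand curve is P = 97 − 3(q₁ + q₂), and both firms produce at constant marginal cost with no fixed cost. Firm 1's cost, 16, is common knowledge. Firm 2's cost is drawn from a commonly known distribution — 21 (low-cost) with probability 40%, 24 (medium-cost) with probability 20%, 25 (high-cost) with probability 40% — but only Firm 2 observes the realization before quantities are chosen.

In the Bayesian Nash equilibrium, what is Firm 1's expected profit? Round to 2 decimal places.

Type-c best response for Firm 2: q₂(c) = (97 − c)/6 − q₁/2.
Firm 1 maximizes expected profit; its first-order condition is 97 − 6q₁ − 3E[q₂] − 16 = 0.
Substituting E[q₂] and solving: E[c₂] = 23.2, so q₁ = (97 − 2·16 + 23.2)/9 = 9.8.
E[P] = 97 − 3·(q₁ + E[q₂]) = 45.4; Firm 1's expected profit = (E[P] − 16)·q₁ = (45.4 − 16)·9.8 = 288.12.

288.12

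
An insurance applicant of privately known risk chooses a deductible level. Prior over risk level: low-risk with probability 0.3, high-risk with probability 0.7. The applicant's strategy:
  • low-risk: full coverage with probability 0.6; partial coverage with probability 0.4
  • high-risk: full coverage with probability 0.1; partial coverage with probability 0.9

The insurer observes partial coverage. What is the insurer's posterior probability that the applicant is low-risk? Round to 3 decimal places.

0.160

P(partial coverage) = 0.3·0.4 + 0.7·0.9 = 0.75
P(low-risk | partial coverage) = (0.3·0.4) / 0.75 = 0.12 / 0.75 = 0.16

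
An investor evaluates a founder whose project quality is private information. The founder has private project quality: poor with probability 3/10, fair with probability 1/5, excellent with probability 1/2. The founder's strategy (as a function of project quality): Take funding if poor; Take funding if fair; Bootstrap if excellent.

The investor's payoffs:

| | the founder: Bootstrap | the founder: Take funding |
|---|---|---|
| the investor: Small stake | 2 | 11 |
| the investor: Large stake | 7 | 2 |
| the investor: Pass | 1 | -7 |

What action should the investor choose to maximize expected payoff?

Small stake

E[Small stake] = 3/10·(11) + 1/5·(11) + 1/2·(2) = 13/2
E[Large stake] = 3/10·(2) + 1/5·(2) + 1/2·(7) = 9/2
E[Pass] = 3/10·(-7) + 1/5·(-7) + 1/2·(1) = -3
Best response: Small stake (13/2 is the largest).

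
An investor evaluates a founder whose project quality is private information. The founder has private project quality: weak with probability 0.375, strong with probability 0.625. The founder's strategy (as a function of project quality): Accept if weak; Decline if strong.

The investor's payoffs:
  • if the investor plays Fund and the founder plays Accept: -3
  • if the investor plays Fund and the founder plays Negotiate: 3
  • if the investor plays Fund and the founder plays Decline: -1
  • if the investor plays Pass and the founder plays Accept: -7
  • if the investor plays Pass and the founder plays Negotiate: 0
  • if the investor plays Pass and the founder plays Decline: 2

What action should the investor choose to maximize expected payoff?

Compute the investor's expected payoff for each action, taking the expectation over the founder's type.
E[Fund] = 0.375·(-3) + 0.625·(-1) = -1.75
E[Pass] = 0.375·(-7) + 0.625·(2) = -1.375
Best response: Pass (-1.375 is the largest).

Pass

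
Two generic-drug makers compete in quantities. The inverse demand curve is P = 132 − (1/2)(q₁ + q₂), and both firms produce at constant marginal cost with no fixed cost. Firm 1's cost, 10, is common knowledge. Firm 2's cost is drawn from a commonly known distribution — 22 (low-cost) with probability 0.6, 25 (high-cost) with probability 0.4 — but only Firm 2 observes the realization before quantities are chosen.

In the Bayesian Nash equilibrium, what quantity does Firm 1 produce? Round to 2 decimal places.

90.13

Type-c best response for Firm 2: q₂(c) = (132 − c) − q₁/2.
Firm 1 maximizes expected profit; its first-order condition is 132 − q₁ − (1/2)E[q₂] − 10 = 0.
Substituting E[q₂] and solving: E[c₂] = 23.2, so q₁ = (132 − 2·10 + 23.2)/(3/2) = 90.1333.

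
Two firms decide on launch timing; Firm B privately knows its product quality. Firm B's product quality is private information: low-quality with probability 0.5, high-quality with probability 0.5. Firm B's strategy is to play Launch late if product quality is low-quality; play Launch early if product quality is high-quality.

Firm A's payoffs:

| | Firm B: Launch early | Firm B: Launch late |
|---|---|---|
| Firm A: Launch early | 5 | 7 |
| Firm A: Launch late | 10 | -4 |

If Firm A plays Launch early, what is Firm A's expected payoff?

6

E[Launch early] = 0.5·7 + 0.5·5 = 3.5 + 2.5 = 6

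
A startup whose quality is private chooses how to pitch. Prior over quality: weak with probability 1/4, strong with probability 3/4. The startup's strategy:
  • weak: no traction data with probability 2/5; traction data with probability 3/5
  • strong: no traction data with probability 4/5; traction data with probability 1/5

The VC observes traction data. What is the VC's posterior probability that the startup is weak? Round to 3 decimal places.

P(traction data) = (1/4)·(3/5) + (3/4)·(1/5) = 3/10
P(weak | traction data) = ((1/4)·(3/5)) / (3/10) = (3/20) / (3/10) = 1/2

0.500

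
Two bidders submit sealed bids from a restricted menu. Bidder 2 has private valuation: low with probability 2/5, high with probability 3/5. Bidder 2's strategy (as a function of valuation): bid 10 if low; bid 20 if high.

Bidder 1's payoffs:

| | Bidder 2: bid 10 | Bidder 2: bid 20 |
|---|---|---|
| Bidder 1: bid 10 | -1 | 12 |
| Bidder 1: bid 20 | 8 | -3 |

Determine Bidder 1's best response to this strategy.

E[bid 10] = 2/5·(-1) + 3/5·(12) = 34/5
E[bid 20] = 2/5·(8) + 3/5·(-3) = 7/5
Best response: bid 10 (34/5 is the largest).

bid 10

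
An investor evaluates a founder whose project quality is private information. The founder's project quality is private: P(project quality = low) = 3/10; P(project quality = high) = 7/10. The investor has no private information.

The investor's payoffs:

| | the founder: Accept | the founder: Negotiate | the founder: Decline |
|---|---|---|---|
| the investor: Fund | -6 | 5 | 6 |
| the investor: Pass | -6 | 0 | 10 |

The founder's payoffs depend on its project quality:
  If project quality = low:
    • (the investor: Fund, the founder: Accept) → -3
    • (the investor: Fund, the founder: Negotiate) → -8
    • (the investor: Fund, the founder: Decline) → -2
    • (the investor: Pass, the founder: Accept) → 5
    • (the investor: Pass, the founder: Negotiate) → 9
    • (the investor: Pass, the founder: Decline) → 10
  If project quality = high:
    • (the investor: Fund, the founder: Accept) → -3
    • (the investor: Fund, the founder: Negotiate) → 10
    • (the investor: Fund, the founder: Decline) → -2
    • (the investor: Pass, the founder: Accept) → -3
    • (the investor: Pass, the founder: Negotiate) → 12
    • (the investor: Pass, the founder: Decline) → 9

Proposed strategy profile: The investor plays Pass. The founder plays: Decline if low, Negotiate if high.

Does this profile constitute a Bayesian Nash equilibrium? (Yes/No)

No

The investor plays Pass: E[Pass] = 3/10·(10) + 7/10·(0) = 3; E[Fund] = 53/10. Not best-responding. ✗
The founder (project quality low), facing Pass: Accept gives 5, Negotiate gives 9, Decline gives 10. Proposed Decline is best. ✓
The founder (project quality high), facing Pass: Accept gives -3, Negotiate gives 12, Decline gives 9. Proposed Negotiate is best. ✓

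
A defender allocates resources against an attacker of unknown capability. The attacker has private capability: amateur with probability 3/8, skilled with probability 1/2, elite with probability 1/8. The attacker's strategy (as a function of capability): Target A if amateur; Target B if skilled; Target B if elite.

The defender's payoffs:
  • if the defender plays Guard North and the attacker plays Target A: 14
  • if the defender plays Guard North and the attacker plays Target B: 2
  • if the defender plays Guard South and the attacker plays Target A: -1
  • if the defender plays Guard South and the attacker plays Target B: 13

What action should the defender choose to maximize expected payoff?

E[Guard North] = 3/8·(14) + 1/2·(2) + 1/8·(2) = 13/2
E[Guard South] = 3/8·(-1) + 1/2·(13) + 1/8·(13) = 31/4
Best response: Guard South (31/4 is the largest).

Guard South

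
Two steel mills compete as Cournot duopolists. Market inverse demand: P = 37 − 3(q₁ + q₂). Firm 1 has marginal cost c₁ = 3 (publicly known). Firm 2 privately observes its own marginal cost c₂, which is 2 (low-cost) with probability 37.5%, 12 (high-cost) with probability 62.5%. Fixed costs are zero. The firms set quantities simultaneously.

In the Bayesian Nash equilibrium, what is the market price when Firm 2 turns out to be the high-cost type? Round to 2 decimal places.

Type-c best response for Firm 2: q₂(c) = (37 − c)/6 − q₁/2.
Firm 1 maximizes expected profit; its first-order condition is 37 − 6q₁ − 3E[q₂] − 3 = 0.
Substituting E[q₂] and solving: E[c₂] = 8.25, so q₁ = (37 − 2·3 + 8.25)/9 = 4.36111.
q₂(high-cost) = 1.98611, so P = 37 − 3·(4.36111 + 1.98611) = 17.9583.

17.96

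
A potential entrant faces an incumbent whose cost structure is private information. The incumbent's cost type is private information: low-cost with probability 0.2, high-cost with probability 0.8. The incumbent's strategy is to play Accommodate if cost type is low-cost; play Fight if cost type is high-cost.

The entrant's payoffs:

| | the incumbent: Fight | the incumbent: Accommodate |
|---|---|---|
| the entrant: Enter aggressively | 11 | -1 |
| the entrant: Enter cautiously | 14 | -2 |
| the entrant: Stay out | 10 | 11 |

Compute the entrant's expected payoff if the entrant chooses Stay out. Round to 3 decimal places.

10.200

E[Stay out] = 0.2·11 + 0.8·10 = 2.2 + 8 = 10.2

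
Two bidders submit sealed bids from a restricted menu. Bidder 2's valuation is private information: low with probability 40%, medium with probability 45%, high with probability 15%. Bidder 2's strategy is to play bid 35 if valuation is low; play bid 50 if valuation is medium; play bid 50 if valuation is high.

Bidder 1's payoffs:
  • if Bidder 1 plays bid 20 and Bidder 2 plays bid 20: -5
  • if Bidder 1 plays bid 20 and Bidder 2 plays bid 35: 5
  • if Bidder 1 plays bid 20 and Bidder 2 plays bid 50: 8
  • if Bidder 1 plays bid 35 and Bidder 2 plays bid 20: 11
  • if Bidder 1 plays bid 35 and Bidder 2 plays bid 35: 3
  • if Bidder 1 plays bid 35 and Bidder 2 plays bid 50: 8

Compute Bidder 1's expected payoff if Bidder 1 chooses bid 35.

E[bid 35] = 0.4·3 + 0.45·8 + 0.15·8 = 1.2 + 3.6 + 1.2 = 6

6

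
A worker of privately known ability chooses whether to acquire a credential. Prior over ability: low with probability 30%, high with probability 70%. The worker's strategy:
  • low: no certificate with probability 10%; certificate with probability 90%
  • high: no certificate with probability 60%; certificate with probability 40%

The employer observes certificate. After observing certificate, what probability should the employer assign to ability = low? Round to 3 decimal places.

P(certificate) = 0.3·0.9 + 0.7·0.4 = 0.55
P(low | certificate) = (0.3·0.9) / 0.55 = 0.27 / 0.55 = 0.490909

0.491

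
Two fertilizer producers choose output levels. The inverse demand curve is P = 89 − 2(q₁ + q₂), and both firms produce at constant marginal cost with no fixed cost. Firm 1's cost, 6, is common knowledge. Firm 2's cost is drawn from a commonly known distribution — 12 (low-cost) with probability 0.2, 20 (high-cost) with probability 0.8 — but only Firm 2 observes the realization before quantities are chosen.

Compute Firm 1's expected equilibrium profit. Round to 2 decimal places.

Type-c best response for Firm 2: q₂(c) = (89 − c)/4 − q₁/2.
Firm 1 maximizes expected profit; its first-order condition is 89 − 4q₁ − 2E[q₂] − 6 = 0.
Substituting E[q₂] and solving: E[c₂] = 18.4, so q₁ = (89 − 2·6 + 18.4)/6 = 15.9.
E[P] = 89 − 2·(q₁ + E[q₂]) = 37.8; Firm 1's expected profit = (E[P] − 6)·q₁ = (37.8 − 6)·15.9 = 505.62.

505.62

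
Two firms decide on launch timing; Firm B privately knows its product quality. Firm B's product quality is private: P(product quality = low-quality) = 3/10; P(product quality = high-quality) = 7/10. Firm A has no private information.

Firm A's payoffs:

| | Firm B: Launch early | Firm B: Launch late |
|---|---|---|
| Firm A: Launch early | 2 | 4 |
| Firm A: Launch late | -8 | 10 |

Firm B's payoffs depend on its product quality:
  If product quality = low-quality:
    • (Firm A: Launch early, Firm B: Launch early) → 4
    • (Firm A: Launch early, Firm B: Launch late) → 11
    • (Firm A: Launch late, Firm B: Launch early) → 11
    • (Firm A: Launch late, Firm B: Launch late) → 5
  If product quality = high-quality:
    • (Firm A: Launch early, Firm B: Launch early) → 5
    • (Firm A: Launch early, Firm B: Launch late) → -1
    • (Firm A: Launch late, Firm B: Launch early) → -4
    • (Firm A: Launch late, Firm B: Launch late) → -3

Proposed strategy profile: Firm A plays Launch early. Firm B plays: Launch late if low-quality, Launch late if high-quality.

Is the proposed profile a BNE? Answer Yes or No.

Firm A plays Launch early: E[Launch early] = 3/10·(4) + 7/10·(4) = 4; E[Launch late] = 10. Not best-responding. ✗
Firm B (product quality low-quality), facing Launch early: Launch early gives 4, Launch late gives 11. Proposed Launch late is best. ✓
Firm B (product quality high-quality), facing Launch early: Launch early gives 5, Launch late gives -1. Proposed Launch late is not best — profitable deviation exists. ✗

No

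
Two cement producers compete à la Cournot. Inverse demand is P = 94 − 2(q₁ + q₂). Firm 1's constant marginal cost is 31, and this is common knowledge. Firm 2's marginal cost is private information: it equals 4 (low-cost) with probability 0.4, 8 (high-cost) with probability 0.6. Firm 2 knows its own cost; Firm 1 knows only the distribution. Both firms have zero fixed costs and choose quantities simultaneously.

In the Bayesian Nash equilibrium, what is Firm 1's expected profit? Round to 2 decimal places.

Type-c best response for Firm 2: q₂(c) = (94 − c)/4 − q₁/2.
Firm 1 maximizes expected profit; its first-order condition is 94 − 4q₁ − 2E[q₂] − 31 = 0.
Substituting E[q₂] and solving: E[c₂] = 6.4, so q₁ = (94 − 2·31 + 6.4)/6 = 6.4.
E[P] = 94 − 2·(q₁ + E[q₂]) = 43.8; Firm 1's expected profit = (E[P] − 31)·q₁ = (43.8 − 31)·6.4 = 81.92.

81.92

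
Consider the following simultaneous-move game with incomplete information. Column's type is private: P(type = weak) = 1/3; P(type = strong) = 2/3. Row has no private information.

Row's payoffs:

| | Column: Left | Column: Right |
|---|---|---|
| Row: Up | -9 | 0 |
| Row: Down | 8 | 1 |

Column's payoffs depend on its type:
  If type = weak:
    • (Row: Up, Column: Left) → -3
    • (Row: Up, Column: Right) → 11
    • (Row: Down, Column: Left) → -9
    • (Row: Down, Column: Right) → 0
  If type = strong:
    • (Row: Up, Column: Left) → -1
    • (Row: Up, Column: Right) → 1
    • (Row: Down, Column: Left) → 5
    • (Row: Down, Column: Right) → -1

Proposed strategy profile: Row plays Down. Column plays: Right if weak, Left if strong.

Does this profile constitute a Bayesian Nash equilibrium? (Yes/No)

Yes

A profile is a BNE iff every type of every player is best-responding given beliefs about the other side.
Row plays Down: E[Down] = 1/3·(1) + 2/3·(8) = 17/3; E[Up] = -6. Best-responding. ✓
Column (type weak), facing Down: Left gives -9, Right gives 0. Proposed Right is best. ✓
Column (type strong), facing Down: Left gives 5, Right gives -1. Proposed Left is best. ✓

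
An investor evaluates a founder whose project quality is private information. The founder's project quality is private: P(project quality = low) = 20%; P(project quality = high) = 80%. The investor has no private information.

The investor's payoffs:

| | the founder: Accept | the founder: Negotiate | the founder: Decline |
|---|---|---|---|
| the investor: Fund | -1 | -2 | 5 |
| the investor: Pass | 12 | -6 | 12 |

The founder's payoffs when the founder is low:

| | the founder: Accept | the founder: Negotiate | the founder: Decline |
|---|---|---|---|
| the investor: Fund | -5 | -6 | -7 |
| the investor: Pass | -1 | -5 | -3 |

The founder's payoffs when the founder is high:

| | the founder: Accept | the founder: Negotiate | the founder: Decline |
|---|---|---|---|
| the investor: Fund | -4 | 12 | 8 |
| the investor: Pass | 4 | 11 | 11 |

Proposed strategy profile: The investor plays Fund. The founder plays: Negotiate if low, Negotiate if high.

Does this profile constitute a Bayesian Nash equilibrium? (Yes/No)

The investor plays Fund: E[Fund] = 0.2·(-2) + 0.8·(-2) = -2; E[Pass] = -6. Best-responding. ✓
The founder (project quality low), facing Fund: Accept gives -5, Negotiate gives -6, Decline gives -7. Proposed Negotiate is not best — profitable deviation exists. ✗
The founder (project quality high), facing Fund: Accept gives -4, Negotiate gives 12, Decline gives 8. Proposed Negotiate is best. ✓

No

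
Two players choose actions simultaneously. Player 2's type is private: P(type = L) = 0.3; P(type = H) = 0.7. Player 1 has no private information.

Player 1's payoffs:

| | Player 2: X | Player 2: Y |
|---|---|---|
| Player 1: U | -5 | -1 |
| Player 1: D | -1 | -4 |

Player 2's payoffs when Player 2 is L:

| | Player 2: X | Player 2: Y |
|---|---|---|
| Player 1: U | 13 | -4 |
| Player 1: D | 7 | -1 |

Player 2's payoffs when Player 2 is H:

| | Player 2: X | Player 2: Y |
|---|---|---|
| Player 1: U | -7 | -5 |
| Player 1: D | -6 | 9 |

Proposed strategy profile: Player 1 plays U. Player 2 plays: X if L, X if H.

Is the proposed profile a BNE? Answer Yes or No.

No

Player 1 plays U: E[U] = 0.3·(-5) + 0.7·(-5) = -5; E[D] = -1. Not best-responding. ✗
Player 2 (type L), facing U: X gives 13, Y gives -4. Proposed X is best. ✓
Player 2 (type H), facing U: X gives -7, Y gives -5. Proposed X is not best — profitable deviation exists. ✗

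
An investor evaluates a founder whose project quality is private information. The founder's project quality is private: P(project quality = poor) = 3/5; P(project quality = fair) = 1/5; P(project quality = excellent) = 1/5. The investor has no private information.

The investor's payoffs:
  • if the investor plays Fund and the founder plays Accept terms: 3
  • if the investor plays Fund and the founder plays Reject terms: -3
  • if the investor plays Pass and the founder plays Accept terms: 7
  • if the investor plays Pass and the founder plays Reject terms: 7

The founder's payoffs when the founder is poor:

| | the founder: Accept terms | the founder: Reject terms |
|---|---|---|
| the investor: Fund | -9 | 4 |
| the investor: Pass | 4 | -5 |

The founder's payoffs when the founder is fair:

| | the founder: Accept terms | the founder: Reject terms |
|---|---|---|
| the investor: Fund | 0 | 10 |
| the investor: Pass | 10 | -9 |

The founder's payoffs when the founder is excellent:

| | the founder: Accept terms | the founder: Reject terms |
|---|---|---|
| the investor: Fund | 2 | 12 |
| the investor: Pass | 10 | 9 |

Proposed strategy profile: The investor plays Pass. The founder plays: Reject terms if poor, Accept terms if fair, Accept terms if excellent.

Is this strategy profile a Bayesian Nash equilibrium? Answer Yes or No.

No

The investor plays Pass: E[Pass] = 3/5·(7) + 1/5·(7) + 1/5·(7) = 7; E[Fund] = -3/5. Best-responding. ✓
The founder (project quality poor), facing Pass: Accept terms gives 4, Reject terms gives -5. Proposed Reject terms is not best — profitable deviation exists. ✗
The founder (project quality fair), facing Pass: Accept terms gives 10, Reject terms gives -9. Proposed Accept terms is best. ✓
The founder (project quality excellent), facing Pass: Accept terms gives 10, Reject terms gives 9. Proposed Accept terms is best. ✓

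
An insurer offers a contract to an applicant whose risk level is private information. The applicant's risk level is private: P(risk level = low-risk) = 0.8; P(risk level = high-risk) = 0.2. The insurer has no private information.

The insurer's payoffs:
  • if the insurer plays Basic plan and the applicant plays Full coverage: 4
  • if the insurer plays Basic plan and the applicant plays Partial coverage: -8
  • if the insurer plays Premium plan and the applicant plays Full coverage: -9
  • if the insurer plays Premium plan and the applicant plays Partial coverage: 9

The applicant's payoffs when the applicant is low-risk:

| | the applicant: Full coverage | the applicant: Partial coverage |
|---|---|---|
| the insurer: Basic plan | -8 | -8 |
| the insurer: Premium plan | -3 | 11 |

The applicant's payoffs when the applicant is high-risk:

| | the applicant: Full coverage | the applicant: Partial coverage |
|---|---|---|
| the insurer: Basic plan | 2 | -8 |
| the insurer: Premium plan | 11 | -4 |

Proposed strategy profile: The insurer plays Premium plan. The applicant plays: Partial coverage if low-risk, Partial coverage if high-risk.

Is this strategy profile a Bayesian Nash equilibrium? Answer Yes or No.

No

The insurer plays Premium plan: E[Premium plan] = 0.8·(9) + 0.2·(9) = 9; E[Basic plan] = -8. Best-responding. ✓
The applicant (risk level low-risk), facing Premium plan: Full coverage gives -3, Partial coverage gives 11. Proposed Partial coverage is best. ✓
The applicant (risk level high-risk), facing Premium plan: Full coverage gives 11, Partial coverage gives -4. Proposed Partial coverage is not best — profitable deviation exists. ✗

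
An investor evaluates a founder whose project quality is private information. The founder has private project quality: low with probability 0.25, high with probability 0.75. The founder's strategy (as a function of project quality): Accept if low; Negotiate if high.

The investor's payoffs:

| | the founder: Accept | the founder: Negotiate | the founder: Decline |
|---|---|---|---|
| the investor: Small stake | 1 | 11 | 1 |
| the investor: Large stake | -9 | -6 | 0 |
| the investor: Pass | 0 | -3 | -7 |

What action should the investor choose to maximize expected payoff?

E[Small stake] = 0.25·(1) + 0.75·(11) = 8.5
E[Large stake] = 0.25·(-9) + 0.75·(-6) = -6.75
E[Pass] = 0.25·(0) + 0.75·(-3) = -2.25
Best response: Small stake (8.5 is the largest).

Small stake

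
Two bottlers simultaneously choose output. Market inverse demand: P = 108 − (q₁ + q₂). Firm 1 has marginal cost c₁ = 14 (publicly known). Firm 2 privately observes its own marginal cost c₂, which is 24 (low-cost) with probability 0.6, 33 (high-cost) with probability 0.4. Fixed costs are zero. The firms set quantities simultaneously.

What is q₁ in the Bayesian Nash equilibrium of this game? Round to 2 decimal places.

35.87

Type-c best response for Firm 2: q₂(c) = (108 − c)/2 − q₁/2.
Firm 1 maximizes expected profit; its first-order condition is 108 − 2q₁ − E[q₂] − 14 = 0.
Substituting E[q₂] and solving: E[c₂] = 27.6, so q₁ = (108 − 2·14 + 27.6)/3 = 35.8667.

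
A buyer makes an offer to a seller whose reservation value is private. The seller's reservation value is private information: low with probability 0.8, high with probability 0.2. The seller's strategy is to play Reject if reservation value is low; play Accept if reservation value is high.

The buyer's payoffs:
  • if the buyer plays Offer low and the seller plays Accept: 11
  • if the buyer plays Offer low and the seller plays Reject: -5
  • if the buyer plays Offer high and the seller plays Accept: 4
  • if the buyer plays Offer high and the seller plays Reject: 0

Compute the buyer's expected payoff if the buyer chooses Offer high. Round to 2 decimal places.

E[Offer high] = 0.8·0 + 0.2·4 = 0 + 0.8 = 0.8

0.80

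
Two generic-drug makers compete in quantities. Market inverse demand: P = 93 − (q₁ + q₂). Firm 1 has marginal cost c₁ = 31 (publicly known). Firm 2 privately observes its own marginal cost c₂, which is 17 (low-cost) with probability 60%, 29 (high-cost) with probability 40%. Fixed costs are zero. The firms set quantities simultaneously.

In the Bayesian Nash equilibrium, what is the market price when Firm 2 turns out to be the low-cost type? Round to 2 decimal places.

46.20

Firm 2 with cost c maximizes (93 − (q₁+q₂) − c)·q₂, giving q₂(c) = (93 − c − q₁)/2.
E[c₂] = 0.6·17 + 0.4·29 = 21.8
Firm 1's FOC against E[q₂] yields q₁ = (93 − 2·31 + E[c₂])/3 = (93 − 62 + 21.8)/3 = 17.6.
q₂(low-cost) = 29.2, so P = 93 − (17.6 + 29.2) = 46.2.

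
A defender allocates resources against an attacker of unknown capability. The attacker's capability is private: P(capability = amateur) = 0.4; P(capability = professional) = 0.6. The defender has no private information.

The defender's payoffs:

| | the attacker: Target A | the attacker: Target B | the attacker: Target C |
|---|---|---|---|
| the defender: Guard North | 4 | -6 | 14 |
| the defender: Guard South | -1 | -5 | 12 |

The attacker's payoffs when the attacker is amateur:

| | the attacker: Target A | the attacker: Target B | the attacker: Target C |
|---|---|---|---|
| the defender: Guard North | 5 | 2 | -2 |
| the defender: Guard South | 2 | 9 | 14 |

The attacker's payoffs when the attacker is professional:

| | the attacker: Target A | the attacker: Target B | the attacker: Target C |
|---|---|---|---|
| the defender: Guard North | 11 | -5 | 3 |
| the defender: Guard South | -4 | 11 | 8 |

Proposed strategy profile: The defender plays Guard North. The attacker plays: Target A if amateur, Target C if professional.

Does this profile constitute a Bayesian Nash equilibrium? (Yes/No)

The defender plays Guard North: E[Guard North] = 0.4·(4) + 0.6·(14) = 10; E[Guard South] = 6.8. Best-responding. ✓
The attacker (capability amateur), facing Guard North: Target A gives 5, Target B gives 2, Target C gives -2. Proposed Target A is best. ✓
The attacker (capability professional), facing Guard North: Target A gives 11, Target B gives -5, Target C gives 3. Proposed Target C is not best — profitable deviation exists. ✗

No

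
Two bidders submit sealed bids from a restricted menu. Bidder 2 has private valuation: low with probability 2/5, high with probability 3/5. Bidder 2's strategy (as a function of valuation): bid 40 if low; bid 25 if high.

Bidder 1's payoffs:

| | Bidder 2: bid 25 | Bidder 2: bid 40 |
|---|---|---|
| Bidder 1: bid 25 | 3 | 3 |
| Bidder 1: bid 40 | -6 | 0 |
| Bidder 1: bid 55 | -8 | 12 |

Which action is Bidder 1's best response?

bid 25

Compute Bidder 1's expected payoff for each action, taking the expectation over Bidder 2's type.
E[bid 25] = 2/5·(3) + 3/5·(3) = 3
E[bid 40] = 2/5·(0) + 3/5·(-6) = -18/5
E[bid 55] = 2/5·(12) + 3/5·(-8) = 0
Best response: bid 25 (3 is the largest).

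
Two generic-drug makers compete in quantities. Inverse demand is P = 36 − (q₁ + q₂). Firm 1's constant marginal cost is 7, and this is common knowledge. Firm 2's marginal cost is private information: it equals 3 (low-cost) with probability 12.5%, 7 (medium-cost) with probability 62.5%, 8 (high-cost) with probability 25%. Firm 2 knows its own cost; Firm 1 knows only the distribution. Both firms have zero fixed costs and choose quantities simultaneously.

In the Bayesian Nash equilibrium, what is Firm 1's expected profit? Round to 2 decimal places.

91.84

Type-c best response for Firm 2: q₂(c) = (36 − c)/2 − q₁/2.
Firm 1 maximizes expected profit; its first-order condition is 36 − 2q₁ − E[q₂] − 7 = 0.
Substituting E[q₂] and solving: E[c₂] = 6.75, so q₁ = (36 − 2·7 + 6.75)/3 = 9.58333.
E[P] = 36 − (q₁ + E[q₂]) = 16.5833; Firm 1's expected profit = (E[P] − 7)·q₁ = (16.5833 − 7)·9.58333 = 91.8403.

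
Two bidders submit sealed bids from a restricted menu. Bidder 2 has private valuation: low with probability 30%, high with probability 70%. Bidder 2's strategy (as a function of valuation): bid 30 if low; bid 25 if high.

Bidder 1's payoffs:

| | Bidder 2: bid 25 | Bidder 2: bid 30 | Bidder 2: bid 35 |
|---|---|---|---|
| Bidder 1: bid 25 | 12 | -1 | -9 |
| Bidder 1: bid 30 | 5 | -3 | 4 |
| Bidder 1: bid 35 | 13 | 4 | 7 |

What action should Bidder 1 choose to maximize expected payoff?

E[bid 25] = 0.3·(-1) + 0.7·(12) = 8.1
E[bid 30] = 0.3·(-3) + 0.7·(5) = 2.6
E[bid 35] = 0.3·(4) + 0.7·(13) = 10.3
Best response: bid 35 (10.3 is the largest).

bid 35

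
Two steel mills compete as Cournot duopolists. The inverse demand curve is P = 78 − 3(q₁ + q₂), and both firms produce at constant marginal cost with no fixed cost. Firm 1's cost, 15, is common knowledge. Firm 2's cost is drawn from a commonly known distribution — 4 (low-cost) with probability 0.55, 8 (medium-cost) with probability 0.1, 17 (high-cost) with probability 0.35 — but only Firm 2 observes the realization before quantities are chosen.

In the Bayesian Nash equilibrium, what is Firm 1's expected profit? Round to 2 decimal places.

Firm 2 with cost c maximizes (78 − 3(q₁+q₂) − c)·q₂, giving q₂(c) = (78 − c − 3q₁)/6.
E[c₂] = 0.55·4 + 0.1·8 + 0.35·17 = 8.95
Firm 1's FOC against E[q₂] yields q₁ = (78 − 2·15 + E[c₂])/9 = (78 − 30 + 8.95)/9 = 6.32778.
E[P] = 78 − 3·(q₁ + E[q₂]) = 33.9833; Firm 1's expected profit = (E[P] − 15)·q₁ = (33.9833 − 15)·6.32778 = 120.122.

120.12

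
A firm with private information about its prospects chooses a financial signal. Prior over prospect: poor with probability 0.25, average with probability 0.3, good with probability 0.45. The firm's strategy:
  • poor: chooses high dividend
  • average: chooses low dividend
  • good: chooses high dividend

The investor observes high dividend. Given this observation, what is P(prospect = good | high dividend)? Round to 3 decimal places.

P(high dividend) = 0.25·1 + 0.3·0 + 0.45·1 = 0.7
P(good | high dividend) = (0.45·1) / 0.7 = 0.45 / 0.7 = 0.642857

0.643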